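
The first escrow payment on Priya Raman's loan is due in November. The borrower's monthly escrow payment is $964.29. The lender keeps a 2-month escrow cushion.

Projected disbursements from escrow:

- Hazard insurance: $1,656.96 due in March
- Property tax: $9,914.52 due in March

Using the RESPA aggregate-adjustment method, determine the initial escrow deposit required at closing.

Cushion = 2 × $964.29 = $1,928.58
Trial balance (start $0, +$964.29 each month, − disbursements):
  Nov: +$964.29 → $964.29
  Dec: +$964.29 → $1,928.58
  Jan: +$964.29 → $2,892.87
  Feb: +$964.29 → $3,857.16
  Mar: +$964.29 − $11,571.48 → -$6,750.03
  Apr: +$964.29 → -$5,785.74
  May: +$964.29 → -$4,821.45
  Jun: +$964.29 → -$3,857.16
  Jul: +$964.29 → -$2,892.87
  Aug: +$964.29 → -$1,928.58
  Sep: +$964.29 → -$964.29
  Oct: +$964.29 → $0.00
Lowest trial balance = -$6,750.03 (Mar)
Initial deposit = cushion − low point = $1,928.58 − (-$6,750.03) = $8,678.61

$8,678.61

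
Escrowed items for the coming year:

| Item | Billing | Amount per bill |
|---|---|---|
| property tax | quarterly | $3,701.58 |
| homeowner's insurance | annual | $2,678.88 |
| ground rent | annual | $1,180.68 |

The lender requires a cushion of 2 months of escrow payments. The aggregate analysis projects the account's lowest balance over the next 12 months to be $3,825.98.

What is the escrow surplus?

$715.00

Property tax: $3,701.58 × 4 = $14,806.32/yr
Homeowner's insurance: $2,678.88/yr
Ground rent: $1,180.68/yr
Annual escrow total = $18,665.88
Per month = $18,665.88 ÷ 12 = $1,555.49
Cushion = 2 × $1,555.49 = $3,110.98
Excess over cushion: $3,825.98 − $3,110.98 = $715.00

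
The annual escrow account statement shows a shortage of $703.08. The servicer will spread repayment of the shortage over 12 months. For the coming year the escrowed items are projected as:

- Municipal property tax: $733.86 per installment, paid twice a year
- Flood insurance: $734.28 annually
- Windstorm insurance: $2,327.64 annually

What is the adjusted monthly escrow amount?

Municipal property tax — $733.86 × 2 = $1,467.72 per year
Flood insurance — $734.28 per year
Windstorm insurance — $2,327.64 per year
Yearly total = $4,529.64
Monthly = $4,529.64 / 12 = $377.47
Monthly shortage recovery: $703.08 ÷ 12 = $58.59
Adjusted monthly = $377.47 + $58.59 = $436.06

$436.06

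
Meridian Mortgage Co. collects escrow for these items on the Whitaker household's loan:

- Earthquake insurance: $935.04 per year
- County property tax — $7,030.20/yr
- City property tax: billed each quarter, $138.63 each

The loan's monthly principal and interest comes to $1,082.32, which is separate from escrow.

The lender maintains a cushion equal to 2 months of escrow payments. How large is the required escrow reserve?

$1,419.96

Earthquake insurance = $935.04 annually
County property tax = $7,030.20 annually
City property tax = $138.63 × 4 = $554.52 annually
Total annual escrow = $935.04 + $7,030.20 + $554.52 = $8,519.76
Monthly = $8,519.76 / 12 = $709.98
Reserve = 2 × $709.98 = $1,419.96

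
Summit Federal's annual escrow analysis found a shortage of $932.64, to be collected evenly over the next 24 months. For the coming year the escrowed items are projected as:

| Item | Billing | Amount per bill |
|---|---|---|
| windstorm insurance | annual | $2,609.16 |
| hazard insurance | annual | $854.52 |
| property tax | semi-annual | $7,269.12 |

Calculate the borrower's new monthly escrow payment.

$1,539.02

Windstorm insurance = $2,609.16 per year
Hazard insurance = $854.52 per year
Property tax = $7,269.12 × 2 = $14,538.24 per year
Total annual escrow = $18,001.92
Per month = $18,001.92 ÷ 12 = $1,500.16
Monthly shortage recovery: $932.64 / 24 = $38.86
Adjusted monthly = $1,500.16 + $38.86 = $1,539.02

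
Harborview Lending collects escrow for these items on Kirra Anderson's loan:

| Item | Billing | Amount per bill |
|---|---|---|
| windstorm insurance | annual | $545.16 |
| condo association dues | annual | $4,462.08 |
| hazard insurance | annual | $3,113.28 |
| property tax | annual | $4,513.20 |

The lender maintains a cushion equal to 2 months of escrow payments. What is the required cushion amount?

Windstorm insurance: $545.16 per year
Condo association dues: $4,462.08 per year
Hazard insurance: $3,113.28 per year
Property tax: $4,513.20 per year
Yearly total = $545.16 + $4,462.08 + $3,113.28 + $4,513.20 = $12,633.72
Monthly escrow = $12,633.72 / 12 = $1,052.81
Reserve = 2 × $1,052.81 = $2,105.62

$2,105.62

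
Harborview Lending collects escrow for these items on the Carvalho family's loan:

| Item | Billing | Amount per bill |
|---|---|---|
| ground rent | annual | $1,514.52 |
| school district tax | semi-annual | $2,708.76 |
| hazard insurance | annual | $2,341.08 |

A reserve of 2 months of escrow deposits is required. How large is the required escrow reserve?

$1,545.52

Ground rent — $1,514.52/yr
School district tax — $2,708.76 × 2 = $5,417.52/yr
Hazard insurance — $2,341.08/yr
Total annual escrow = $1,514.52 + $5,417.52 + $2,341.08 = $9,273.12
Monthly escrow = $9,273.12 / 12 = $772.76
Cushion = 2 × $772.76 = $1,545.52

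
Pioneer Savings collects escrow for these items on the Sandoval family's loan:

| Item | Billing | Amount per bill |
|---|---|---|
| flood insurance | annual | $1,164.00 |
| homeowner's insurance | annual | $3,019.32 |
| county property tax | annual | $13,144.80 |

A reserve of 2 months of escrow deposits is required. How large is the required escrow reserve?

$2,888.02

Flood insurance = $1,164.00 per year
Homeowner's insurance = $3,019.32 per year
County property tax = $13,144.80 per year
Yearly total = $1,164.00 + $3,019.32 + $13,144.80 = $17,328.12
Base monthly escrow = $17,328.12 / 12 = $1,444.01
Cushion = 2 × $1,444.01 = $2,888.02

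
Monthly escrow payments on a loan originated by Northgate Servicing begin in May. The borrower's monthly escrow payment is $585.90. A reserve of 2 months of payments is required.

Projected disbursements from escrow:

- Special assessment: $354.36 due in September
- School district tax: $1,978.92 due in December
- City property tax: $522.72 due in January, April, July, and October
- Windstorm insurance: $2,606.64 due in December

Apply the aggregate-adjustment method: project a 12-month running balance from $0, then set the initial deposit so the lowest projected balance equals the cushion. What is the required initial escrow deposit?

$2,469.96

Cushion = 2 × $585.90 = $1,171.80
Trial balance (start $0, +$585.90 each month, − disbursements):
  May: +$585.90 → $585.90
  Jun: +$585.90 → $1,171.80
  Jul: +$585.90 − $522.72 → $1,234.98
  Aug: +$585.90 → $1,820.88
  Sep: +$585.90 − $354.36 → $2,052.42
  Oct: +$585.90 − $522.72 → $2,115.60
  Nov: +$585.90 → $2,701.50
  Dec: +$585.90 − $4,585.56 → -$1,298.16
  Jan: +$585.90 − $522.72 → -$1,234.98
  Feb: +$585.90 → -$649.08
  Mar: +$585.90 → -$63.18
  Apr: +$585.90 − $522.72 → $0.00
Lowest trial balance = -$1,298.16 (Dec)
Initial deposit = cushion − low point = $1,171.80 − (-$1,298.16) = $2,469.96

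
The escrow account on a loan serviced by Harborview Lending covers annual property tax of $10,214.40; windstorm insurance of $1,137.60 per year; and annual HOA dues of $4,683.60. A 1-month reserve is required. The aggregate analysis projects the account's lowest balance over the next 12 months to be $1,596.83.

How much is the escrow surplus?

$260.53

Property tax — $10,214.40
Windstorm insurance — $1,137.60
HOA dues — $4,683.60
Annual escrow total = $10,214.40 + $1,137.60 + $4,683.60 = $16,035.60
Monthly escrow = $16,035.60 ÷ 12 = $1,336.30
Cushion = 1 × $1,336.30 = $1,336.30
Excess over cushion: $1,596.83 − $1,336.30 = $260.53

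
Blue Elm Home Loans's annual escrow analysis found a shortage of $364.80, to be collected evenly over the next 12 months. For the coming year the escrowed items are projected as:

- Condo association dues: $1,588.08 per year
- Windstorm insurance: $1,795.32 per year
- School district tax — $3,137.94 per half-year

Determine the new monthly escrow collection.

Condo association dues — $1,588.08 per year
Windstorm insurance — $1,795.32 per year
School district tax — $3,137.94 × 2 = $6,275.88 per year
Annual escrow total = $9,659.28
Per month = $9,659.28 / 12 = $804.94
Monthly shortage recovery: $364.80 / 12 = $30.40
New monthly escrow = $804.94 + $30.40 = $835.34

$835.34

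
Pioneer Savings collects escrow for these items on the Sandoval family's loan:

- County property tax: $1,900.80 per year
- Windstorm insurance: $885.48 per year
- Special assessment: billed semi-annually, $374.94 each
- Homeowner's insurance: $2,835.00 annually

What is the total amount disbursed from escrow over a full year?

$6,371.16

County property tax: $1,900.80
Windstorm insurance: $885.48
Special assessment: $374.94 × 2 = $749.88
Homeowner's insurance: $2,835.00
Annual escrow total = $1,900.80 + $885.48 + $749.88 + $2,835.00 = $6,371.16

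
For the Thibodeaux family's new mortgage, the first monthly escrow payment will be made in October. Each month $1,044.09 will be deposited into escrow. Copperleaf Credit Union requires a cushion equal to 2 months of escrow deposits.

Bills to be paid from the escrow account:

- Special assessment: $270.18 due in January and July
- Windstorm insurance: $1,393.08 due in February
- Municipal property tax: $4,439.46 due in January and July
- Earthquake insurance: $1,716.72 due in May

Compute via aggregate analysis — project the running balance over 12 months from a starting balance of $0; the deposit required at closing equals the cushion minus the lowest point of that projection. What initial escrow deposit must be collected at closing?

Cushion = 2 × $1,044.09 = $2,088.18
Trial balance (start $0, +$1,044.09 each month, − disbursements):
  Oct: +$1,044.09 → $1,044.09
  Nov: +$1,044.09 → $2,088.18
  Dec: +$1,044.09 → $3,132.27
  Jan: +$1,044.09 − $4,709.64 → -$533.28
  Feb: +$1,044.09 − $1,393.08 → -$882.27
  Mar: +$1,044.09 → $161.82
  Apr: +$1,044.09 → $1,205.91
  May: +$1,044.09 − $1,716.72 → $533.28
  Jun: +$1,044.09 → $1,577.37
  Jul: +$1,044.09 − $4,709.64 → -$2,088.18
  Aug: +$1,044.09 → -$1,044.09
  Sep: +$1,044.09 → $0.00
Lowest trial balance = -$2,088.18 (Jul)
Initial deposit = cushion − low point = $2,088.18 − (-$2,088.18) = $4,176.36

$4,176.36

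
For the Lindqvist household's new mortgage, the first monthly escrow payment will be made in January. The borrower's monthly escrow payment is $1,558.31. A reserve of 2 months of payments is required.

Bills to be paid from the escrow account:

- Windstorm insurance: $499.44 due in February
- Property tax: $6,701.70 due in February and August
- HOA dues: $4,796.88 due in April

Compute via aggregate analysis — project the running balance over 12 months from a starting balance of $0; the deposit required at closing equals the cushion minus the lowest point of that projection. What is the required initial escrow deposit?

Cushion = 2 × $1,558.31 = $3,116.62
Trial balance (start $0, +$1,558.31 each month, − disbursements):
  Jan: +$1,558.31 → $1,558.31
  Feb: +$1,558.31 − $7,201.14 → -$4,084.52
  Mar: +$1,558.31 → -$2,526.21
  Apr: +$1,558.31 − $4,796.88 → -$5,764.78
  May: +$1,558.31 → -$4,206.47
  Jun: +$1,558.31 → -$2,648.16
  Jul: +$1,558.31 → -$1,089.85
  Aug: +$1,558.31 − $6,701.70 → -$6,233.24
  Sep: +$1,558.31 → -$4,674.93
  Oct: +$1,558.31 → -$3,116.62
  Nov: +$1,558.31 → -$1,558.31
  Dec: +$1,558.31 → $0.00
Lowest trial balance = -$6,233.24 (Aug)
Initial deposit = cushion − low point = $3,116.62 − (-$6,233.24) = $9,349.86

$9,349.86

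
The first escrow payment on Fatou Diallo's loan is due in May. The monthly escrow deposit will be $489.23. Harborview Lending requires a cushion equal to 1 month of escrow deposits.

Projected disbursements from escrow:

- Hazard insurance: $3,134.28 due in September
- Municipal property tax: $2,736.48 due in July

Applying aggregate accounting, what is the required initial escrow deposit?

Cushion = 1 × $489.23 = $489.23
Trial balance (start $0, +$489.23 each month, − disbursements):
  May: +$489.23 → $489.23
  Jun: +$489.23 → $978.46
  Jul: +$489.23 − $2,736.48 → -$1,268.79
  Aug: +$489.23 → -$779.56
  Sep: +$489.23 − $3,134.28 → -$3,424.61
  Oct: +$489.23 → -$2,935.38
  Nov: +$489.23 → -$2,446.15
  Dec: +$489.23 → -$1,956.92
  Jan: +$489.23 → -$1,467.69
  Feb: +$489.23 → -$978.46
  Mar: +$489.23 → -$489.23
  Apr: +$489.23 → $0.00
Lowest trial balance = -$3,424.61 (Sep)
Initial deposit = cushion − low point = $489.23 − (-$3,424.61) = $3,913.84

$3,913.84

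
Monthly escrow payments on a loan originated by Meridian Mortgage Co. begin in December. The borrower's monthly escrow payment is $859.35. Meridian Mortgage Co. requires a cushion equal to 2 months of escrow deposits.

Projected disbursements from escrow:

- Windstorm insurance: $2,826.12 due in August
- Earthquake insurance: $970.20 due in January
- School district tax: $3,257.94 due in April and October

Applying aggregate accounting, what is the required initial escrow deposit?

Cushion = 2 × $859.35 = $1,718.70
Trial balance (start $0, +$859.35 each month, − disbursements):
  Dec: +$859.35 → $859.35
  Jan: +$859.35 − $970.20 → $748.50
  Feb: +$859.35 → $1,607.85
  Mar: +$859.35 → $2,467.20
  Apr: +$859.35 − $3,257.94 → $68.61
  May: +$859.35 → $927.96
  Jun: +$859.35 → $1,787.31
  Jul: +$859.35 → $2,646.66
  Aug: +$859.35 − $2,826.12 → $679.89
  Sep: +$859.35 → $1,539.24
  Oct: +$859.35 − $3,257.94 → -$859.35
  Nov: +$859.35 → $0.00
Lowest trial balance = -$859.35 (Oct)
Initial deposit = cushion − low point = $1,718.70 − (-$859.35) = $2,578.05

$2,578.05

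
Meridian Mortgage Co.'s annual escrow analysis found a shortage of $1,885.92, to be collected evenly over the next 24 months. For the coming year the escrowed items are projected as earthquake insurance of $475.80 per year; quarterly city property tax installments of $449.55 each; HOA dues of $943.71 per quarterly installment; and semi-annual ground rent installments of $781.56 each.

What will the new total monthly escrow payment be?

Earthquake insurance — $475.80/yr
City property tax — $449.55 × 4 = $1,798.20/yr
HOA dues — $943.71 × 4 = $3,774.84/yr
Ground rent — $781.56 × 2 = $1,563.12/yr
Combined annual = $475.80 + $1,798.20 + $3,774.84 + $1,563.12 = $7,611.96
Per month = $7,611.96 ÷ 12 = $634.33
Shortage spread = $1,885.92 / 24 = $78.58/mo
New monthly escrow = $634.33 + $78.58 = $712.91

$712.91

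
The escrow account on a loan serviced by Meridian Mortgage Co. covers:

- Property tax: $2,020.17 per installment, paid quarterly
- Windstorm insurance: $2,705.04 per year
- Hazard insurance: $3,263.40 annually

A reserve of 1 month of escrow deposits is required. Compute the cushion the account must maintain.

$1,170.76

Property tax = $2,020.17 × 4 = $8,080.68
Windstorm insurance = $2,705.04
Hazard insurance = $3,263.40
Annual escrow total = $14,049.12
Monthly escrow = $14,049.12 / 12 = $1,170.76
Required cushion = 1 × $1,170.76 = $1,170.76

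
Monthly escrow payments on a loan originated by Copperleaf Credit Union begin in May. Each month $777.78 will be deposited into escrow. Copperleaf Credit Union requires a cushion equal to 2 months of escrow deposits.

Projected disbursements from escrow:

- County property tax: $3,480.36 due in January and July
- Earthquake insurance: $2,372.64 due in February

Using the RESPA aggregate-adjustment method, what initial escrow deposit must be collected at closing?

Cushion = 2 × $777.78 = $1,555.56
Trial balance (start $0, +$777.78 each month, − disbursements):
  May: +$777.78 → $777.78
  Jun: +$777.78 → $1,555.56
  Jul: +$777.78 − $3,480.36 → -$1,147.02
  Aug: +$777.78 → -$369.24
  Sep: +$777.78 → $408.54
  Oct: +$777.78 → $1,186.32
  Nov: +$777.78 → $1,964.10
  Dec: +$777.78 → $2,741.88
  Jan: +$777.78 − $3,480.36 → $39.30
  Feb: +$777.78 − $2,372.64 → -$1,555.56
  Mar: +$777.78 → -$777.78
  Apr: +$777.78 → $0.00
Lowest trial balance = -$1,555.56 (Feb)
Initial deposit = cushion − low point = $1,555.56 − (-$1,555.56) = $3,111.12

$3,111.12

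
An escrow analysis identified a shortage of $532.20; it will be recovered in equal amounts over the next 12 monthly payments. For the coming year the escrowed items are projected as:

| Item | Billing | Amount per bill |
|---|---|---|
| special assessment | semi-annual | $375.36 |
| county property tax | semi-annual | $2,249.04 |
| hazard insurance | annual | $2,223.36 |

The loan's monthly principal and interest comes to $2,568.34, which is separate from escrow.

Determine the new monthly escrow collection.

$667.03

Special assessment: $375.36 × 2 = $750.72 per year
County property tax: $2,249.04 × 2 = $4,498.08 per year
Hazard insurance: $2,223.36 per year
Combined annual = $7,472.16
Monthly escrow = $7,472.16 ÷ 12 = $622.68
Monthly shortage recovery: $532.20 / 12 = $44.35
New monthly escrow = $622.68 + $44.35 = $667.03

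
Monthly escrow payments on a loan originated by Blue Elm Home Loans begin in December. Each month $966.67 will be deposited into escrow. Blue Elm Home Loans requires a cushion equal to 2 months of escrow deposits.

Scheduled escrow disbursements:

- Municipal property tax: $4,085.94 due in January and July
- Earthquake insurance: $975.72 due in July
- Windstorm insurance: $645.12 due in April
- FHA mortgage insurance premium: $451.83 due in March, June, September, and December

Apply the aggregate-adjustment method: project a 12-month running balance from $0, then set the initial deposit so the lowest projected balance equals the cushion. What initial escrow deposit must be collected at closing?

Cushion = 2 × $966.67 = $1,933.34
Trial balance (start $0, +$966.67 each month, − disbursements):
  Dec: +$966.67 − $451.83 → $514.84
  Jan: +$966.67 − $4,085.94 → -$2,604.43
  Feb: +$966.67 → -$1,637.76
  Mar: +$966.67 − $451.83 → -$1,122.92
  Apr: +$966.67 − $645.12 → -$801.37
  May: +$966.67 → $165.30
  Jun: +$966.67 − $451.83 → $680.14
  Jul: +$966.67 − $5,061.66 → -$3,414.85
  Aug: +$966.67 → -$2,448.18
  Sep: +$966.67 − $451.83 → -$1,933.34
  Oct: +$966.67 → -$966.67
  Nov: +$966.67 → $0.00
Lowest trial balance = -$3,414.85 (Jul)
Initial deposit = cushion − low point = $1,933.34 − (-$3,414.85) = $5,348.19

$5,348.19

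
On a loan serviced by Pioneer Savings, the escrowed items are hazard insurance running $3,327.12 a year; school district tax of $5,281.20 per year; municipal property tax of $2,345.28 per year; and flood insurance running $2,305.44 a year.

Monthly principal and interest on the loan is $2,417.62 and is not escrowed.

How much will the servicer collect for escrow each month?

$1,104.92

Hazard insurance: $3,327.12 per year
School district tax: $5,281.20 per year
Municipal property tax: $2,345.28 per year
Flood insurance: $2,305.44 per year
Combined annual = $3,327.12 + $5,281.20 + $2,345.28 + $2,305.44 = $13,259.04
Monthly = $13,259.04 ÷ 12 = $1,104.92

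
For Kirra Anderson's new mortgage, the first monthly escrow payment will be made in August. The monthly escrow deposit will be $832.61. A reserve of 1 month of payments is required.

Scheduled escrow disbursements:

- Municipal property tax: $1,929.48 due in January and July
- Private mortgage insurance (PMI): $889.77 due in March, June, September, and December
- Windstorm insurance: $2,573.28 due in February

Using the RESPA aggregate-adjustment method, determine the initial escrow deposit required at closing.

Cushion = 1 × $832.61 = $832.61
Trial balance (start $0, +$832.61 each month, − disbursements):
  Aug: +$832.61 → $832.61
  Sep: +$832.61 − $889.77 → $775.45
  Oct: +$832.61 → $1,608.06
  Nov: +$832.61 → $2,440.67
  Dec: +$832.61 − $889.77 → $2,383.51
  Jan: +$832.61 − $1,929.48 → $1,286.64
  Feb: +$832.61 − $2,573.28 → -$454.03
  Mar: +$832.61 − $889.77 → -$511.19
  Apr: +$832.61 → $321.42
  May: +$832.61 → $1,154.03
  Jun: +$832.61 − $889.77 → $1,096.87
  Jul: +$832.61 − $1,929.48 → $0.00
Lowest trial balance = -$511.19 (Mar)
Initial deposit = cushion − low point = $832.61 − (-$511.19) = $1,343.80

$1,343.80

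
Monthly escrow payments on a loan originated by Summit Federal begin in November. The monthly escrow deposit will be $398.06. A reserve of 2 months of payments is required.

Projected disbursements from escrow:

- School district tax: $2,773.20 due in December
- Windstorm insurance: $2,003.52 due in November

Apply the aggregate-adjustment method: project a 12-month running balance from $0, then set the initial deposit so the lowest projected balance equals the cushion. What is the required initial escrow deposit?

Cushion = 2 × $398.06 = $796.12
Trial balance (start $0, +$398.06 each month, − disbursements):
  Nov: +$398.06 − $2,003.52 → -$1,605.46
  Dec: +$398.06 − $2,773.20 → -$3,980.60
  Jan: +$398.06 → -$3,582.54
  Feb: +$398.06 → -$3,184.48
  Mar: +$398.06 → -$2,786.42
  Apr: +$398.06 → -$2,388.36
  May: +$398.06 → -$1,990.30
  Jun: +$398.06 → -$1,592.24
  Jul: +$398.06 → -$1,194.18
  Aug: +$398.06 → -$796.12
  Sep: +$398.06 → -$398.06
  Oct: +$398.06 → $0.00
Lowest trial balance = -$3,980.60 (Dec)
Initial deposit = cushion − low point = $796.12 − (-$3,980.60) = $4,776.72

$4,776.72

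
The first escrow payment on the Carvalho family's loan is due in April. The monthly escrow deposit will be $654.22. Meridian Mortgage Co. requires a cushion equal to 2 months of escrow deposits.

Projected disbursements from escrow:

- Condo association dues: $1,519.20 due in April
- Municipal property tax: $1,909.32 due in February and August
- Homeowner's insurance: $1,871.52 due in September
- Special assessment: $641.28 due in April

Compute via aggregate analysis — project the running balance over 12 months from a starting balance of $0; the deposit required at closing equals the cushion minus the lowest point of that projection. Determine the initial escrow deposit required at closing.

$3,324.44

Cushion = 2 × $654.22 = $1,308.44
Trial balance (start $0, +$654.22 each month, − disbursements):
  Apr: +$654.22 − $2,160.48 → -$1,506.26
  May: +$654.22 → -$852.04
  Jun: +$654.22 → -$197.82
  Jul: +$654.22 → $456.40
  Aug: +$654.22 − $1,909.32 → -$798.70
  Sep: +$654.22 − $1,871.52 → -$2,016.00
  Oct: +$654.22 → -$1,361.78
  Nov: +$654.22 → -$707.56
  Dec: +$654.22 → -$53.34
  Jan: +$654.22 → $600.88
  Feb: +$654.22 − $1,909.32 → -$654.22
  Mar: +$654.22 → $0.00
Lowest trial balance = -$2,016.00 (Sep)
Initial deposit = cushion − low point = $1,308.44 − (-$2,016.00) = $3,324.44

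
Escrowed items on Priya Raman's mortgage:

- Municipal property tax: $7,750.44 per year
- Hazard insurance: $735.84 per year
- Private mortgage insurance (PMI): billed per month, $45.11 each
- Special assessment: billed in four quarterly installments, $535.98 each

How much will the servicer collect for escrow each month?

$930.96

Municipal property tax = $7,750.44 per year
Hazard insurance = $735.84 per year
Private mortgage insurance (PMI) = $45.11 × 12 = $541.32 per year
Special assessment = $535.98 × 4 = $2,143.92 per year
Combined annual = $7,750.44 + $735.84 + $541.32 + $2,143.92 = $11,171.52
Per month = $11,171.52 / 12 = $930.96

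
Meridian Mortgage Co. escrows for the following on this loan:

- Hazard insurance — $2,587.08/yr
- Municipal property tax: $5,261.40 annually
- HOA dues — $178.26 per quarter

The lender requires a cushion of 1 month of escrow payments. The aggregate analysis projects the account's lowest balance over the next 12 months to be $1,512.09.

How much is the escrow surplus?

Hazard insurance: $2,587.08
Municipal property tax: $5,261.40
HOA dues: $178.26 × 4 = $713.04
Yearly total = $8,561.52
Monthly escrow = $8,561.52 / 12 = $713.46
Cushion = 1 × $713.46 = $713.46
Surplus = $1,512.09 − $713.46 = $798.63

$798.63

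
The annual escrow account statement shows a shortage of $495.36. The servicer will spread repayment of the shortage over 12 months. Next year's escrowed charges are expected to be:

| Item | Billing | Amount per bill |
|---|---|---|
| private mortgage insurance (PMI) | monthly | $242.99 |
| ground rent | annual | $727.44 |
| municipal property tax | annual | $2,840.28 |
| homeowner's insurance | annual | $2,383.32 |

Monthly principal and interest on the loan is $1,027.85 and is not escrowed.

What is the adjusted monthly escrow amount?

Private mortgage insurance (PMI) — $242.99 × 12 = $2,915.88
Ground rent — $727.44
Municipal property tax — $2,840.28
Homeowner's insurance — $2,383.32
Annual escrow total = $8,866.92
Per month = $8,866.92 ÷ 12 = $738.91
Monthly shortage recovery: $495.36 ÷ 12 = $41.28
New monthly escrow = $738.91 + $41.28 = $780.19

$780.19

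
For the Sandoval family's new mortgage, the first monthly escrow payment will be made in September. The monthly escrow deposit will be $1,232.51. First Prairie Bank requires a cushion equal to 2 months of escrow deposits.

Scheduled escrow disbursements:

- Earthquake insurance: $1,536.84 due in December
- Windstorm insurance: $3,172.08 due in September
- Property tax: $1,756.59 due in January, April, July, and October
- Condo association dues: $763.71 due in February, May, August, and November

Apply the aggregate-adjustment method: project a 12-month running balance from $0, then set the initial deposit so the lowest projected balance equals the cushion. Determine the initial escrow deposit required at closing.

Cushion = 2 × $1,232.51 = $2,465.02
Trial balance (start $0, +$1,232.51 each month, − disbursements):
  Sep: +$1,232.51 − $3,172.08 → -$1,939.57
  Oct: +$1,232.51 − $1,756.59 → -$2,463.65
  Nov: +$1,232.51 − $763.71 → -$1,994.85
  Dec: +$1,232.51 − $1,536.84 → -$2,299.18
  Jan: +$1,232.51 − $1,756.59 → -$2,823.26
  Feb: +$1,232.51 − $763.71 → -$2,354.46
  Mar: +$1,232.51 → -$1,121.95
  Apr: +$1,232.51 − $1,756.59 → -$1,646.03
  May: +$1,232.51 − $763.71 → -$1,177.23
  Jun: +$1,232.51 → $55.28
  Jul: +$1,232.51 − $1,756.59 → -$468.80
  Aug: +$1,232.51 − $763.71 → $0.00
Lowest trial balance = -$2,823.26 (Jan)
Initial deposit = cushion − low point = $2,465.02 − (-$2,823.26) = $5,288.28

$5,288.28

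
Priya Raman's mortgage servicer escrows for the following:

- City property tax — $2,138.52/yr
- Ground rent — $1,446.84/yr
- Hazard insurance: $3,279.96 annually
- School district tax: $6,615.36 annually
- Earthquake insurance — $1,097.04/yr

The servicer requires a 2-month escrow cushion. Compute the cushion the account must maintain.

$2,429.62

City property tax = $2,138.52 annually
Ground rent = $1,446.84 annually
Hazard insurance = $3,279.96 annually
School district tax = $6,615.36 annually
Earthquake insurance = $1,097.04 annually
Yearly total = $14,577.72
Monthly escrow = $14,577.72 / 12 = $1,214.81
Reserve = 2 × $1,214.81 = $2,429.62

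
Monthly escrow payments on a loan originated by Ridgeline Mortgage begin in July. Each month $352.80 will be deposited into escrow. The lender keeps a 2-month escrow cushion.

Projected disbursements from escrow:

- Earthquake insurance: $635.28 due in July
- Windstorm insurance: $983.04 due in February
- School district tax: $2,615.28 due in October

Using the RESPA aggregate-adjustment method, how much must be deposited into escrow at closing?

Cushion = 2 × $352.80 = $705.60
Trial balance (start $0, +$352.80 each month, − disbursements):
  Jul: +$352.80 − $635.28 → -$282.48
  Aug: +$352.80 → $70.32
  Sep: +$352.80 → $423.12
  Oct: +$352.80 − $2,615.28 → -$1,839.36
  Nov: +$352.80 → -$1,486.56
  Dec: +$352.80 → -$1,133.76
  Jan: +$352.80 → -$780.96
  Feb: +$352.80 − $983.04 → -$1,411.20
  Mar: +$352.80 → -$1,058.40
  Apr: +$352.80 → -$705.60
  May: +$352.80 → -$352.80
  Jun: +$352.80 → $0.00
Lowest trial balance = -$1,839.36 (Oct)
Initial deposit = cushion − low point = $705.60 − (-$1,839.36) = $2,544.96

$2,544.96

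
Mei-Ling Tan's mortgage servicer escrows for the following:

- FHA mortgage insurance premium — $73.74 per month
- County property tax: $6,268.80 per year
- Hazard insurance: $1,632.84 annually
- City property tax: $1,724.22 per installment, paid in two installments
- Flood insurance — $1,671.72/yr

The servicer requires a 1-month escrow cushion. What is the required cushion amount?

$1,158.89

FHA mortgage insurance premium = $73.74 × 12 = $884.88
County property tax = $6,268.80
Hazard insurance = $1,632.84
City property tax = $1,724.22 × 2 = $3,448.44
Flood insurance = $1,671.72
Total per year = $884.88 + $6,268.80 + $1,632.84 + $3,448.44 + $1,671.72 = $13,906.68
Per month = $13,906.68 ÷ 12 = $1,158.89
Cushion = 1 × $1,158.89 = $1,158.89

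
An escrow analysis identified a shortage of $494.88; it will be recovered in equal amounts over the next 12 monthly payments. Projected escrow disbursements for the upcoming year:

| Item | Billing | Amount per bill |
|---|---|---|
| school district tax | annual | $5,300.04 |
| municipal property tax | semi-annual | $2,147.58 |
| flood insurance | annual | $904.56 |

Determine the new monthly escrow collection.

$916.22

School district tax: $5,300.04
Municipal property tax: $2,147.58 × 2 = $4,295.16
Flood insurance: $904.56
Total per year = $10,499.76
Per month = $10,499.76 / 12 = $874.98
Shortage per month = $494.88 ÷ 12 = $41.24
Adjusted monthly = $874.98 + $41.24 = $916.22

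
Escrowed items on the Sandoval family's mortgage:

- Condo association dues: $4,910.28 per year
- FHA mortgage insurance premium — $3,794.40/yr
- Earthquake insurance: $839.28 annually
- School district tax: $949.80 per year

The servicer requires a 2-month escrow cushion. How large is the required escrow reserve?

Condo association dues: $4,910.28 per year
FHA mortgage insurance premium: $3,794.40 per year
Earthquake insurance: $839.28 per year
School district tax: $949.80 per year
Combined annual = $4,910.28 + $3,794.40 + $839.28 + $949.80 = $10,493.76
Monthly escrow = $10,493.76 / 12 = $874.48
Reserve = 2 × $874.48 = $1,748.96

$1,748.96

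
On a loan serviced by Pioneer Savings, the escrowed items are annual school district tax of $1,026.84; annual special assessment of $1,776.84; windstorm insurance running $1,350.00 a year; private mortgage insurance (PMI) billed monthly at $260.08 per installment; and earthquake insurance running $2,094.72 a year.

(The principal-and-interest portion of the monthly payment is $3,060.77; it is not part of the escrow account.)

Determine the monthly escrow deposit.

$780.78

School district tax: $1,026.84 annually
Special assessment: $1,776.84 annually
Windstorm insurance: $1,350.00 annually
Private mortgage insurance (PMI): $260.08 × 12 = $3,120.96 annually
Earthquake insurance: $2,094.72 annually
Annual escrow total = $9,369.36
Base monthly escrow = $9,369.36 ÷ 12 = $780.78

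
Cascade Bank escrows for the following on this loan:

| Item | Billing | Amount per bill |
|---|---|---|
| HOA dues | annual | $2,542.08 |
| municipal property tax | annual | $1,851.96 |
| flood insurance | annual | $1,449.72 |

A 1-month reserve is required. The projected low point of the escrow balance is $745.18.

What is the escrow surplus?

HOA dues: $2,542.08/yr
Municipal property tax: $1,851.96/yr
Flood insurance: $1,449.72/yr
Total per year = $5,843.76
Base monthly escrow = $5,843.76 ÷ 12 = $486.98
Cushion = 1 × $486.98 = $486.98
Surplus = $745.18 − $486.98 = $258.20

$258.20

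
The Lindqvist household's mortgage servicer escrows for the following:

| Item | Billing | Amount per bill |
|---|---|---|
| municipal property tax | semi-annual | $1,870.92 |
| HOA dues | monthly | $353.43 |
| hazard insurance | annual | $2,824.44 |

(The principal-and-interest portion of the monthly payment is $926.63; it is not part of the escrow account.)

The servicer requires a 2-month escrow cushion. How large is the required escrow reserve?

$1,801.24

Municipal property tax: $1,870.92 × 2 = $3,741.84 annually
HOA dues: $353.43 × 12 = $4,241.16 annually
Hazard insurance: $2,824.44 annually
Total per year = $3,741.84 + $4,241.16 + $2,824.44 = $10,807.44
Per month = $10,807.44 ÷ 12 = $900.62
Cushion = 2 × $900.62 = $1,801.24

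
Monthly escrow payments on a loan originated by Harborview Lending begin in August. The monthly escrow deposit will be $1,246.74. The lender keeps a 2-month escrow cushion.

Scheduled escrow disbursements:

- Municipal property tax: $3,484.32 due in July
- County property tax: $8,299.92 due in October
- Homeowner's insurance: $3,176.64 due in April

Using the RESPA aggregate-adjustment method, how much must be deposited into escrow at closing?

$7,053.18

Cushion = 2 × $1,246.74 = $2,493.48
Trial balance (start $0, +$1,246.74 each month, − disbursements):
  Aug: +$1,246.74 → $1,246.74
  Sep: +$1,246.74 → $2,493.48
  Oct: +$1,246.74 − $8,299.92 → -$4,559.70
  Nov: +$1,246.74 → -$3,312.96
  Dec: +$1,246.74 → -$2,066.22
  Jan: +$1,246.74 → -$819.48
  Feb: +$1,246.74 → $427.26
  Mar: +$1,246.74 → $1,674.00
  Apr: +$1,246.74 − $3,176.64 → -$255.90
  May: +$1,246.74 → $990.84
  Jun: +$1,246.74 → $2,237.58
  Jul: +$1,246.74 − $3,484.32 → $0.00
Lowest trial balance = -$4,559.70 (Oct)
Initial deposit = cushion − low point = $2,493.48 − (-$4,559.70) = $7,053.18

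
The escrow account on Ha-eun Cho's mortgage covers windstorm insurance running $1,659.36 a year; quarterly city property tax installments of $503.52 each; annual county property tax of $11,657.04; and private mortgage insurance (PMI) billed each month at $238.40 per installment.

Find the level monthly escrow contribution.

Windstorm insurance — $1,659.36 annually
City property tax — $503.52 × 4 = $2,014.08 annually
County property tax — $11,657.04 annually
Private mortgage insurance (PMI) — $238.40 × 12 = $2,860.80 annually
Total annual escrow = $1,659.36 + $2,014.08 + $11,657.04 + $2,860.80 = $18,191.28
Monthly escrow = $18,191.28 / 12 = $1,515.94

$1,515.94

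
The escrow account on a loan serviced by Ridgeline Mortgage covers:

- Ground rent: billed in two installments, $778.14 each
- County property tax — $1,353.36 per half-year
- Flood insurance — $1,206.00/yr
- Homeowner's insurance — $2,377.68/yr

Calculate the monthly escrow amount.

$653.89

Ground rent = $778.14 × 2 = $1,556.28 annually
County property tax = $1,353.36 × 2 = $2,706.72 annually
Flood insurance = $1,206.00 annually
Homeowner's insurance = $2,377.68 annually
Combined annual = $7,846.68
Base monthly escrow = $7,846.68 / 12 = $653.89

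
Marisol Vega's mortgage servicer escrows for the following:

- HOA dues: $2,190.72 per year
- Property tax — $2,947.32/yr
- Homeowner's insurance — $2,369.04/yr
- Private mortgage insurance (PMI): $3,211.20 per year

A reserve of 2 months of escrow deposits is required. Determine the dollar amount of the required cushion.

HOA dues = $2,190.72 per year
Property tax = $2,947.32 per year
Homeowner's insurance = $2,369.04 per year
Private mortgage insurance (PMI) = $3,211.20 per year
Total annual escrow = $2,190.72 + $2,947.32 + $2,369.04 + $3,211.20 = $10,718.28
Monthly = $10,718.28 ÷ 12 = $893.19
Cushion = 2 × $893.19 = $1,786.38

$1,786.38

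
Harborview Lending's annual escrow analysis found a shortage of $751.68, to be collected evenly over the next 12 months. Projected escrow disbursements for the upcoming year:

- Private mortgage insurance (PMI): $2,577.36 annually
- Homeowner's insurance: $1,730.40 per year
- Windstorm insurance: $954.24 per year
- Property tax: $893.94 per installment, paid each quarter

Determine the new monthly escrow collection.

Private mortgage insurance (PMI) — $2,577.36 annually
Homeowner's insurance — $1,730.40 annually
Windstorm insurance — $954.24 annually
Property tax — $893.94 × 4 = $3,575.76 annually
Total per year = $2,577.36 + $1,730.40 + $954.24 + $3,575.76 = $8,837.76
Base monthly escrow = $8,837.76 / 12 = $736.48
Shortage spread = $751.68 ÷ 12 = $62.64/mo
Adjusted monthly = $736.48 + $62.64 = $799.12

$799.12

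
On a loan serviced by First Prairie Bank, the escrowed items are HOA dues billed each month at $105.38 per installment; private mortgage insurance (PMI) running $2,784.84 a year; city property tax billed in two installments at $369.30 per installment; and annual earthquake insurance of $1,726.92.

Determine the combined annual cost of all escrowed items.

HOA dues — $105.38 × 12 = $1,264.56
Private mortgage insurance (PMI) — $2,784.84
City property tax — $369.30 × 2 = $738.60
Earthquake insurance — $1,726.92
Yearly total = $1,264.56 + $2,784.84 + $738.60 + $1,726.92 = $6,514.92

$6,514.92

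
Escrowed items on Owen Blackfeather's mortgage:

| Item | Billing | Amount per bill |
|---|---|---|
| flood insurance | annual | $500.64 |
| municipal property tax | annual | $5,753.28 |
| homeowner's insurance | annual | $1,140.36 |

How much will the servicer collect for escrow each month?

$616.19

Flood insurance = $500.64
Municipal property tax = $5,753.28
Homeowner's insurance = $1,140.36
Total per year = $500.64 + $5,753.28 + $1,140.36 = $7,394.28
Monthly = $7,394.28 ÷ 12 = $616.19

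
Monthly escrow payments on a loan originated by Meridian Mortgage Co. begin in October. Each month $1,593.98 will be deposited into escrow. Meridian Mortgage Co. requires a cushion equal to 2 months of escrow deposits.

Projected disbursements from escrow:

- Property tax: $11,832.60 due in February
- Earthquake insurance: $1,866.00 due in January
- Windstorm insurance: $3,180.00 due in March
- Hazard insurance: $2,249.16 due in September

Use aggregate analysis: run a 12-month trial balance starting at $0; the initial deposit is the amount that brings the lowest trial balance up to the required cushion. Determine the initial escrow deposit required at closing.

Cushion = 2 × $1,593.98 = $3,187.96
Trial balance (start $0, +$1,593.98 each month, − disbursements):
  Oct: +$1,593.98 → $1,593.98
  Nov: +$1,593.98 → $3,187.96
  Dec: +$1,593.98 → $4,781.94
  Jan: +$1,593.98 − $1,866.00 → $4,509.92
  Feb: +$1,593.98 − $11,832.60 → -$5,728.70
  Mar: +$1,593.98 − $3,180.00 → -$7,314.72
  Apr: +$1,593.98 → -$5,720.74
  May: +$1,593.98 → -$4,126.76
  Jun: +$1,593.98 → -$2,532.78
  Jul: +$1,593.98 → -$938.80
  Aug: +$1,593.98 → $655.18
  Sep: +$1,593.98 − $2,249.16 → $0.00
Lowest trial balance = -$7,314.72 (Mar)
Initial deposit = cushion − low point = $3,187.96 − (-$7,314.72) = $10,502.68

$10,502.68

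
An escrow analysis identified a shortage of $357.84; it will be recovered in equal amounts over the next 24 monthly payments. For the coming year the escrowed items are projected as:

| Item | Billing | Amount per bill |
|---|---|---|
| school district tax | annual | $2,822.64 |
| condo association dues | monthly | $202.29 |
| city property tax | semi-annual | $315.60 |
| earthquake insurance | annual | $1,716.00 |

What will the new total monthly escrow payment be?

School district tax = $2,822.64
Condo association dues = $202.29 × 12 = $2,427.48
City property tax = $315.60 × 2 = $631.20
Earthquake insurance = $1,716.00
Total per year = $2,822.64 + $2,427.48 + $631.20 + $1,716.00 = $7,597.32
Base monthly escrow = $7,597.32 ÷ 12 = $633.11
Monthly shortage recovery: $357.84 ÷ 24 = $14.91
New monthly escrow = $633.11 + $14.91 = $648.02

$648.02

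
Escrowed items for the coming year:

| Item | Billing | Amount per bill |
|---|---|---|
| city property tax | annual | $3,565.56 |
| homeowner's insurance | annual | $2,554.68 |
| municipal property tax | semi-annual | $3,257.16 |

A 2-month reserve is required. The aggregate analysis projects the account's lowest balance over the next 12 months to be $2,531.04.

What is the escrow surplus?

City property tax: $3,565.56 per year
Homeowner's insurance: $2,554.68 per year
Municipal property tax: $3,257.16 × 2 = $6,514.32 per year
Total per year = $3,565.56 + $2,554.68 + $6,514.32 = $12,634.56
Monthly = $12,634.56 ÷ 12 = $1,052.88
Cushion = 2 × $1,052.88 = $2,105.76
Surplus = $2,531.04 − $2,105.76 = $425.28

$425.28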